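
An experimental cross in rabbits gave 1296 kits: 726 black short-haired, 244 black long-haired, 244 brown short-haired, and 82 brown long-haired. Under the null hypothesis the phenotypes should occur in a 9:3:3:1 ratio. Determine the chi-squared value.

0.033

Under the 9:3:3:1 hypothesis (Σ ratio = 16, N = 1296):
  black short-haired: 1296 × 9/16 = 729
  black long-haired: 1296 × 3/16 = 243
  brown short-haired: 1296 × 3/16 = 243
  brown long-haired: 1296 × 1/16 = 81
χ² = Σ (O − E)² / E
  black short-haired: (726 − 729)² / 729 = 0.0123
  black long-haired: (244 − 243)² / 243 = 0.0041
  brown short-haired: (244 − 243)² / 243 = 0.0041
  brown long-haired: (82 − 81)² / 81 = 0.0123
χ² = 0.0123 + 0.0041 + 0.0041 + 0.0123 = 0.0328 ≈ 0.033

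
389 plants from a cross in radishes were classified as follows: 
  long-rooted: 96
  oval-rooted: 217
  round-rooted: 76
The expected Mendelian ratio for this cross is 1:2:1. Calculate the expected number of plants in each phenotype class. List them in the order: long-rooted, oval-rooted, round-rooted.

97.25, 194.5, 97.25

Expected counts for N = 389 under a 1:2:1 ratio (total parts = 4):
  long-rooted: 389 × 1/4 = 97.25
  oval-rooted: 389 × 2/4 = 194.5
  round-rooted: 389 × 1/4 = 97.25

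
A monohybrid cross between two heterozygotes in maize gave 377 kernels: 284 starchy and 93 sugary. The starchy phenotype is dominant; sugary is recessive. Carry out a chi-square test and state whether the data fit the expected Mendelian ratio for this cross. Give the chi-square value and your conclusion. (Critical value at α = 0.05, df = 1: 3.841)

For a monohybrid cross between heterozygotes with complete dominance, the expected phenotypic ratio is 3:1.
Under the 3:1 hypothesis (Σ ratio = 4, N = 377):
  starchy: 377 × 3/4 = 282.75
  sugary: 377 × 1/4 = 94.25
χ² = Σ (O − E)² / E
  starchy: (284 − 282.75)² / 282.75 = 0.0055
  sugary: (93 − 94.25)² / 94.25 = 0.0166
χ² = 0.0055 + 0.0166 = 0.0221 ≈ 0.022
Degrees of freedom = 2 − 1 = 1; critical value at α = 0.05 is 3.841.
Since 0.022 < 3.841, we fail to reject the null hypothesis — the data are consistent with the 3:1 ratio.

0.022; consistent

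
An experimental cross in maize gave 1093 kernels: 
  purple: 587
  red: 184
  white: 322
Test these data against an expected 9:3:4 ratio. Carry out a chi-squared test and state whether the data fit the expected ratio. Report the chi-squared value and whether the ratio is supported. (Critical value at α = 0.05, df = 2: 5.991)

Under the 9:3:4 hypothesis (Σ ratio = 16, N = 1093):
  purple: 1093 × 9/16 = 614.8125
  red: 1093 × 3/16 = 204.9375
  white: 1093 × 4/16 = 273.25
χ² = Σ (O − E)² / E
  purple: (587 − 614.8125)² / 614.8125 = 1.2582
  red: (184 − 204.9375)² / 204.9375 = 2.1391
  white: (322 − 273.25)² / 273.25 = 8.6974
χ² = 1.2582 + 2.1391 + 8.6974 = 12.0947 ≈ 12.095
Degrees of freedom = 3 − 1 = 2; critical value at α = 0.05 is 5.991.
Since 12.095 > 5.991, we reject the null hypothesis — the data do not fit the 9:3:4 ratio.

12.095; not consistent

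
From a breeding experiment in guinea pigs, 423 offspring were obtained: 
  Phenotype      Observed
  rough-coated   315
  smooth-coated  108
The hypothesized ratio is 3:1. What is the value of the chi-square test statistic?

Total ratio parts = 4. Expected numbers out of 423:
  rough-coated: 423 × 3/4 = 317.25
  smooth-coated: 423 × 1/4 = 105.75
χ² = Σ (O − E)² / E
  rough-coated: (315 − 317.25)² / 317.25 = 0.0160
  smooth-coated: (108 − 105.75)² / 105.75 = 0.0479
χ² = 0.0160 + 0.0479 = 0.0639 ≈ 0.064

0.064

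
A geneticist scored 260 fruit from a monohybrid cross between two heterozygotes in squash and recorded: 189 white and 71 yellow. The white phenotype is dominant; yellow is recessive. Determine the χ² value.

For a monohybrid cross between heterozygotes with complete dominance, the expected phenotypic ratio is 3:1.
The 3:1 ratio has 4 parts, so with N = 260 the expected counts are:
  white: 260 × 3/4 = 195
  yellow: 260 × 1/4 = 65
χ² = Σ (O − E)² / E
  white: (189 − 195)² / 195 = 0.1846
  yellow: (71 − 65)² / 65 = 0.5538
χ² = 0.1846 + 0.5538 = 0.7384 ≈ 0.738

0.738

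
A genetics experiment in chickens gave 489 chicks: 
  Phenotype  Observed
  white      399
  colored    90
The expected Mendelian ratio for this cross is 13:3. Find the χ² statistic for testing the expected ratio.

Total ratio parts = 16. Expected numbers out of 489:
  white: 489 × 13/16 = 397.3125
  colored: 489 × 3/16 = 91.6875
χ² = Σ (O − E)² / E
  white: (399 − 397.3125)² / 397.3125 = 0.0072
  colored: (90 − 91.6875)² / 91.6875 = 0.0311
χ² = 0.0072 + 0.0311 = 0.0383 ≈ 0.038

0.038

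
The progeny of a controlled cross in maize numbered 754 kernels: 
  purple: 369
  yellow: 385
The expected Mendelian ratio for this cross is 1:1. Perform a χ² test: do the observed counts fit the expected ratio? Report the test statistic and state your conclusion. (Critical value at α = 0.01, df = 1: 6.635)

0.340; consistent

The 1:1 ratio has 2 parts, so with N = 754 the expected counts are:
  purple: 754 × 1/2 = 377
  yellow: 754 × 1/2 = 377
χ² = Σ (O − E)² / E
  purple: (369 − 377)² / 377 = 0.1698
  yellow: (385 − 377)² / 377 = 0.1698
χ² = 0.1698 + 0.1698 = 0.3396 ≈ 0.340
Degrees of freedom = 2 − 1 = 1; critical value at α = 0.01 is 6.635.
Since 0.340 < 6.635, we fail to reject the null hypothesis — the data are consistent with the 1:1 ratio.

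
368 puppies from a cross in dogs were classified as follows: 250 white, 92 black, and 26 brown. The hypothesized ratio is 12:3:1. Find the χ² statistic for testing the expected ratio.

10.507

Expected counts for N = 368 under a 12:3:1 ratio (total parts = 16):
  white: 368 × 12/16 = 276
  black: 368 × 3/16 = 69
  brown: 368 × 1/16 = 23
χ² = Σ (O − E)² / E
  white: (250 − 276)² / 276 = 2.4493
  black: (92 − 69)² / 69 = 7.6667
  brown: (26 − 23)² / 23 = 0.3913
χ² = 2.4493 + 7.6667 + 0.3913 = 10.5073 ≈ 10.507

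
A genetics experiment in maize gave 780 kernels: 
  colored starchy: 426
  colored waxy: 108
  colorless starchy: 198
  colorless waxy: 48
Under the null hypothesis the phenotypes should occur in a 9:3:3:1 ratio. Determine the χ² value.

Under the 9:3:3:1 hypothesis (Σ ratio = 16, N = 780):
  colored starchy: 780 × 9/16 = 438.75
  colored waxy: 780 × 3/16 = 146.25
  colorless starchy: 780 × 3/16 = 146.25
  colorless waxy: 780 × 1/16 = 48.75
χ² = Σ (O − E)² / E
  colored starchy: (426 − 438.75)² / 438.75 = 0.3705
  colored waxy: (108 − 146.25)² / 146.25 = 10.0038
  colorless starchy: (198 − 146.25)² / 146.25 = 18.3115
  colorless waxy: (48 − 48.75)² / 48.75 = 0.0115
χ² = 0.3705 + 10.0038 + 18.3115 + 0.0115 = 28.6973 ≈ 28.697

28.697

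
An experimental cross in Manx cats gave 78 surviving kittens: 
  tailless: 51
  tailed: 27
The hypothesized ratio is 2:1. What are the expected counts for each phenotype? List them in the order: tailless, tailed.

Expected counts for N = 78 under a 2:1 ratio (total parts = 3):
  tailless: 78 × 2/3 = 52
  tailed: 78 × 1/3 = 26

52, 26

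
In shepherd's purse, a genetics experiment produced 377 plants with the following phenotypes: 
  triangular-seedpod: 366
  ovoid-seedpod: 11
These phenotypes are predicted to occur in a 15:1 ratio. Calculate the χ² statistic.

7.144

Expected counts for N = 377 under a 15:1 ratio (total parts = 16):
  triangular-seedpod: 377 × 15/16 = 353.4375
  ovoid-seedpod: 377 × 1/16 = 23.5625
χ² = Σ (O − E)² / E
  triangular-seedpod: (366 − 353.4375)² / 353.4375 = 0.4465
  ovoid-seedpod: (11 − 23.5625)² / 23.5625 = 6.6978
χ² = 0.4465 + 6.6978 = 7.1443 ≈ 7.144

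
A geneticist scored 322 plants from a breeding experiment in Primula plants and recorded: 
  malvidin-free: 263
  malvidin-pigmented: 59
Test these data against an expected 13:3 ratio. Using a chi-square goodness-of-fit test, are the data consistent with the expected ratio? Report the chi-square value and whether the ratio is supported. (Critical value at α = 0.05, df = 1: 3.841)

0.039; consistent

Under the 13:3 hypothesis (Σ ratio = 16, N = 322):
  malvidin-free: 322 × 13/16 = 261.625
  malvidin-pigmented: 322 × 3/16 = 60.375
χ² = Σ (O − E)² / E
  malvidin-free: (263 − 261.625)² / 261.625 = 0.0072
  malvidin-pigmented: (59 − 60.375)² / 60.375 = 0.0313
χ² = 0.0072 + 0.0313 = 0.0385 ≈ 0.039
Degrees of freedom = 2 − 1 = 1; critical value at α = 0.05 is 3.841.
Since 0.039 < 3.841, we fail to reject the null hypothesis — the data are consistent with the 13:3 ratio.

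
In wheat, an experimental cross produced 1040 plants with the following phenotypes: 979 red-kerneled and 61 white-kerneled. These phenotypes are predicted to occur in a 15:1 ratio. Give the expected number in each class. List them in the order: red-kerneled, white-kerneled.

975, 65

The 15:1 ratio has 16 parts, so with N = 1040 the expected counts are:
  red-kerneled: 1040 × 15/16 = 975
  white-kerneled: 1040 × 1/16 = 65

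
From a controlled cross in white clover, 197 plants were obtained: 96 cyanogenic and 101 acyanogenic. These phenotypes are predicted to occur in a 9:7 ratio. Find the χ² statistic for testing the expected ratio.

The 9:7 ratio has 16 parts, so with N = 197 the expected counts are:
  cyanogenic: 197 × 9/16 = 110.8125
  acyanogenic: 197 × 7/16 = 86.1875
χ² = Σ (O − E)² / E
  cyanogenic: (96 − 110.8125)² / 110.8125 = 1.9800
  acyanogenic: (101 − 86.1875)² / 86.1875 = 2.5457
χ² = 1.9800 + 2.5457 = 4.5257 ≈ 4.526

4.526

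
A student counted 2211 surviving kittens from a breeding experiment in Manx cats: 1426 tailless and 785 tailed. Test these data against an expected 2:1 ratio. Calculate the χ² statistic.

Expected counts for N = 2211 under a 2:1 ratio (total parts = 3):
  tailless: 2211 × 2/3 = 1474
  tailed: 2211 × 1/3 = 737
χ² = Σ (O − E)² / E
  tailless: (1426 − 1474)² / 1474 = 1.5631
  tailed: (785 − 737)² / 737 = 3.1262
χ² = 1.5631 + 3.1262 = 4.6893 ≈ 4.689

4.689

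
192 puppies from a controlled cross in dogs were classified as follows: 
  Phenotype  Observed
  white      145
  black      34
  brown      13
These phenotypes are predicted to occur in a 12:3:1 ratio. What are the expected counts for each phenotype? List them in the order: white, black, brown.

Under the 12:3:1 hypothesis (Σ ratio = 16, N = 192):
  white: 192 × 12/16 = 144
  black: 192 × 3/16 = 36
  brown: 192 × 1/16 = 12

144, 36, 12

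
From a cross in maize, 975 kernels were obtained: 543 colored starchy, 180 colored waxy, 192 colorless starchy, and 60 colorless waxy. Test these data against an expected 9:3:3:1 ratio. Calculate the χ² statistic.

Expected counts for N = 975 under a 9:3:3:1 ratio (total parts = 16):
  colored starchy: 975 × 9/16 = 548.4375
  colored waxy: 975 × 3/16 = 182.8125
  colorless starchy: 975 × 3/16 = 182.8125
  colorless waxy: 975 × 1/16 = 60.9375
χ² = Σ (O − E)² / E
  colored starchy: (543 − 548.4375)² / 548.4375 = 0.0539
  colored waxy: (180 − 182.8125)² / 182.8125 = 0.0433
  colorless starchy: (192 − 182.8125)² / 182.8125 = 0.4617
  colorless waxy: (60 − 60.9375)² / 60.9375 = 0.0144
χ² = 0.0539 + 0.0433 + 0.4617 + 0.0144 = 0.5733 ≈ 0.573

0.573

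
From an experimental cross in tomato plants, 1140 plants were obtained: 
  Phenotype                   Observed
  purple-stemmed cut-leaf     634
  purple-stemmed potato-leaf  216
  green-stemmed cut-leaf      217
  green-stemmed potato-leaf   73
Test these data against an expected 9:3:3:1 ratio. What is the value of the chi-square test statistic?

0.198

Total ratio parts = 16. Expected numbers out of 1140:
  purple-stemmed cut-leaf: 1140 × 9/16 = 641.25
  purple-stemmed potato-leaf: 1140 × 3/16 = 213.75
  green-stemmed cut-leaf: 1140 × 3/16 = 213.75
  green-stemmed potato-leaf: 1140 × 1/16 = 71.25
χ² = Σ (O − E)² / E
  purple-stemmed cut-leaf: (634 − 641.25)² / 641.25 = 0.0820
  purple-stemmed potato-leaf: (216 − 213.75)² / 213.75 = 0.0237
  green-stemmed cut-leaf: (217 − 213.75)² / 213.75 = 0.0494
  green-stemmed potato-leaf: (73 − 71.25)² / 71.25 = 0.0430
χ² = 0.0820 + 0.0237 + 0.0494 + 0.0430 = 0.1981 ≈ 0.198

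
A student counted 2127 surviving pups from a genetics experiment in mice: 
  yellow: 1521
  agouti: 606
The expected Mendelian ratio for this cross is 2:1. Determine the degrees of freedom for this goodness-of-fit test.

A goodness-of-fit test with 2 phenotype classes has df = 2 − 1 = 1.

1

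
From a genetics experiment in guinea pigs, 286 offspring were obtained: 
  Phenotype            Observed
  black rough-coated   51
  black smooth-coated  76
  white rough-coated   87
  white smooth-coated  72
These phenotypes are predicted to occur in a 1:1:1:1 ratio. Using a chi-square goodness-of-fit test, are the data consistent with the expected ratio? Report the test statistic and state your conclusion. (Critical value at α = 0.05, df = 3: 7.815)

9.524; not consistent

Under the 1:1:1:1 hypothesis (Σ ratio = 4, N = 286):
  black rough-coated: 286 × 1/4 = 71.5
  black smooth-coated: 286 × 1/4 = 71.5
  white rough-coated: 286 × 1/4 = 71.5
  white smooth-coated: 286 × 1/4 = 71.5
χ² = Σ (O − E)² / E
  black rough-coated: (51 − 71.5)² / 71.5 = 5.8776
  black smooth-coated: (76 − 71.5)² / 71.5 = 0.2832
  white rough-coated: (87 − 71.5)² / 71.5 = 3.3601
  white smooth-coated: (72 − 71.5)² / 71.5 = 0.0035
χ² = 5.8776 + 0.2832 + 3.3601 + 0.0035 = 9.5244 ≈ 9.524
Degrees of freedom = 4 − 1 = 3; critical value at α = 0.05 is 7.815.
Since 9.524 > 7.815, we reject the null hypothesis — the data do not fit the 1:1:1:1 ratio.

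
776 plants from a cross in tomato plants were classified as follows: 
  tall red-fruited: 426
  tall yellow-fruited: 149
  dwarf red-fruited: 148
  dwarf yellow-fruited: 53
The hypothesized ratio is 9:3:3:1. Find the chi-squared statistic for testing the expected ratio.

Total ratio parts = 16. Expected numbers out of 776:
  tall red-fruited: 776 × 9/16 = 436.5
  tall yellow-fruited: 776 × 3/16 = 145.5
  dwarf red-fruited: 776 × 3/16 = 145.5
  dwarf yellow-fruited: 776 × 1/16 = 48.5
χ² = Σ (O − E)² / E
  tall red-fruited: (426 − 436.5)² / 436.5 = 0.2526
  tall yellow-fruited: (149 − 145.5)² / 145.5 = 0.0842
  dwarf red-fruited: (148 − 145.5)² / 145.5 = 0.0430
  dwarf yellow-fruited: (53 − 48.5)² / 48.5 = 0.4175
χ² = 0.2526 + 0.0842 + 0.0430 + 0.4175 = 0.7973 ≈ 0.797

0.797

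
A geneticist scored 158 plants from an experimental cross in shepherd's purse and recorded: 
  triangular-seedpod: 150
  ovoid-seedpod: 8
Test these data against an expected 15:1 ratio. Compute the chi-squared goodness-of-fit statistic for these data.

0.380

The 15:1 ratio has 16 parts, so with N = 158 the expected counts are:
  triangular-seedpod: 158 × 15/16 = 148.125
  ovoid-seedpod: 158 × 1/16 = 9.875
χ² = Σ (O − E)² / E
  triangular-seedpod: (150 − 148.125)² / 148.125 = 0.0237
  ovoid-seedpod: (8 − 9.875)² / 9.875 = 0.3560
χ² = 0.0237 + 0.3560 = 0.3797 ≈ 0.380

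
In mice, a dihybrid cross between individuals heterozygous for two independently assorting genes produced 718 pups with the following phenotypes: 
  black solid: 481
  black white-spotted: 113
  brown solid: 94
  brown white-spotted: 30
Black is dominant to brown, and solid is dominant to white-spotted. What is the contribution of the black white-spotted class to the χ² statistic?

3.474

A dihybrid F₂ with independent assortment and complete dominance at both loci gives a 9:3:3:1 phenotypic ratio.
The 9:3:3:1 ratio has 16 parts, so with N = 718 the expected counts are:
  black solid: 718 × 9/16 = 403.875
  black white-spotted: 718 × 3/16 = 134.625
  brown solid: 718 × 3/16 = 134.625
  brown white-spotted: 718 × 1/16 = 44.875
Contribution of black white-spotted: (113 − 134.625)² / 134.625 = 3.4737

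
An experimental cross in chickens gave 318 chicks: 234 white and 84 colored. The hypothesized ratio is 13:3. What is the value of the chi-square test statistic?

The 13:3 ratio has 16 parts, so with N = 318 the expected counts are:
  white: 318 × 13/16 = 258.375
  colored: 318 × 3/16 = 59.625
χ² = Σ (O − E)² / E
  white: (234 − 258.375)² / 258.375 = 2.2995
  colored: (84 − 59.625)² / 59.625 = 9.9646
χ² = 2.2995 + 9.9646 = 12.2641 ≈ 12.264

12.264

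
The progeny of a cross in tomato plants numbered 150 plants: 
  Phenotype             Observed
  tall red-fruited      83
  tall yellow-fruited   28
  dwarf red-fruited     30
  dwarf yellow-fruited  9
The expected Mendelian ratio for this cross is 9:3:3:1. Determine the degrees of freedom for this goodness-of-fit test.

3

A goodness-of-fit test with 4 phenotype classes has df = 4 − 1 = 3.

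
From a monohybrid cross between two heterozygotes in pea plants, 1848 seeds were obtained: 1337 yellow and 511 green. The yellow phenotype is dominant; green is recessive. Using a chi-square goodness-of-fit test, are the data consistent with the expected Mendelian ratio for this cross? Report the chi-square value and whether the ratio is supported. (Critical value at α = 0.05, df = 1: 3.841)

For a monohybrid cross between heterozygotes with complete dominance, the expected phenotypic ratio is 3:1.
Total ratio parts = 4. Expected numbers out of 1848:
  yellow: 1848 × 3/4 = 1386
  green: 1848 × 1/4 = 462
χ² = Σ (O − E)² / E
  yellow: (1337 − 1386)² / 1386 = 1.7323
  green: (511 − 462)² / 462 = 5.1970
χ² = 1.7323 + 5.1970 = 6.9293 ≈ 6.929
Degrees of freedom = 2 − 1 = 1; critical value at α = 0.05 is 3.841.
Since 6.929 > 3.841, we reject the null hypothesis — the data do not fit the 3:1 ratio.

6.929; not consistent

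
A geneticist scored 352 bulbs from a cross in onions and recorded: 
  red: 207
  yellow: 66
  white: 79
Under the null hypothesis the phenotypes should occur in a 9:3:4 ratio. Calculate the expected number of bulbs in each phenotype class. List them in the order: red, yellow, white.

Total ratio parts = 16. Expected numbers out of 352:
  red: 352 × 9/16 = 198
  yellow: 352 × 3/16 = 66
  white: 352 × 4/16 = 88

198, 66, 88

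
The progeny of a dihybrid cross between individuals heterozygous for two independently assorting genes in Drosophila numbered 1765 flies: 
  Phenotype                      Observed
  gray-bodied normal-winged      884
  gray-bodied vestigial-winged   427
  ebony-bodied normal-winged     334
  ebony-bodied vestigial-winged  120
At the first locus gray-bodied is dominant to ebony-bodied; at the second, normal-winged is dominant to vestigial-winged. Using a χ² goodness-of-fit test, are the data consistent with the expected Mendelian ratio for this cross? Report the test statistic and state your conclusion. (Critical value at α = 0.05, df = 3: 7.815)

A dihybrid F₂ with independent assortment and complete dominance at both loci gives a 9:3:3:1 phenotypic ratio.
Total ratio parts = 16. Expected numbers out of 1765:
  gray-bodied normal-winged: 1765 × 9/16 = 992.8125
  gray-bodied vestigial-winged: 1765 × 3/16 = 330.9375
  ebony-bodied normal-winged: 1765 × 3/16 = 330.9375
  ebony-bodied vestigial-winged: 1765 × 1/16 = 110.3125
χ² = Σ (O − E)² / E
  gray-bodied normal-winged: (884 − 992.8125)² / 992.8125 = 11.9259
  gray-bodied vestigial-winged: (427 − 330.9375)² / 330.9375 = 27.8844
  ebony-bodied normal-winged: (334 − 330.9375)² / 330.9375 = 0.0283
  ebony-bodied vestigial-winged: (120 − 110.3125)² / 110.3125 = 0.8507
χ² = 11.9259 + 27.8844 + 0.0283 + 0.8507 = 40.6893 ≈ 40.689
Degrees of freedom = 4 − 1 = 3; critical value at α = 0.05 is 7.815.
Since 40.689 > 7.815, we reject the null hypothesis — the data do not fit the 9:3:3:1 ratio.

40.689; not consistent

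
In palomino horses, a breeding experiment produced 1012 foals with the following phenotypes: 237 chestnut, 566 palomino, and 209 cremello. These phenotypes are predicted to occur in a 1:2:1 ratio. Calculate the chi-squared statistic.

The 1:2:1 ratio has 4 parts, so with N = 1012 the expected counts are:
  chestnut: 1012 × 1/4 = 253
  palomino: 1012 × 2/4 = 506
  cremello: 1012 × 1/4 = 253
χ² = Σ (O − E)² / E
  chestnut: (237 − 253)² / 253 = 1.0119
  palomino: (566 − 506)² / 506 = 7.1146
  cremello: (209 − 253)² / 253 = 7.6522
χ² = 1.0119 + 7.1146 + 7.6522 = 15.7787 ≈ 15.779

15.779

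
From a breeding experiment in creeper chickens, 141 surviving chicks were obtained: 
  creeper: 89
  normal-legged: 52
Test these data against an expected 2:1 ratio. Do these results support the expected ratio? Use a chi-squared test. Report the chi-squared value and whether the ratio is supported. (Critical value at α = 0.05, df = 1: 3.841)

0.798; consistent

The 2:1 ratio has 3 parts, so with N = 141 the expected counts are:
  creeper: 141 × 2/3 = 94
  normal-legged: 141 × 1/3 = 47
χ² = Σ (O − E)² / E
  creeper: (89 − 94)² / 94 = 0.2660
  normal-legged: (52 − 47)² / 47 = 0.5319
χ² = 0.2660 + 0.5319 = 0.7979 ≈ 0.798
Degrees of freedom = 2 − 1 = 1; critical value at α = 0.05 is 3.841.
Since 0.798 < 3.841, we fail to reject the null hypothesis — the data are consistent with the 2:1 ratio.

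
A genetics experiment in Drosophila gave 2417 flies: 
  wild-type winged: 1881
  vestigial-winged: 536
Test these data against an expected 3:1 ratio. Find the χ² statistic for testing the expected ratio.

Under the 3:1 hypothesis (Σ ratio = 4, N = 2417):
  wild-type winged: 2417 × 3/4 = 1812.75
  vestigial-winged: 2417 × 1/4 = 604.25
χ² = Σ (O − E)² / E
  wild-type winged: (1881 − 1812.75)² / 1812.75 = 2.5696
  vestigial-winged: (536 − 604.25)² / 604.25 = 7.7088
χ² = 2.5696 + 7.7088 = 10.2784 ≈ 10.278

10.278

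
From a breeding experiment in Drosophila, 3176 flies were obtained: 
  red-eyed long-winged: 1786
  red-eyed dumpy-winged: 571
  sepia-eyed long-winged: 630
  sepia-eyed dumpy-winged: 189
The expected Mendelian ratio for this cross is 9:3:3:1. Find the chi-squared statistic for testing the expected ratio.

Total ratio parts = 16. Expected numbers out of 3176:
  red-eyed long-winged: 3176 × 9/16 = 1786.5
  red-eyed dumpy-winged: 3176 × 3/16 = 595.5
  sepia-eyed long-winged: 3176 × 3/16 = 595.5
  sepia-eyed dumpy-winged: 3176 × 1/16 = 198.5
χ² = Σ (O − E)² / E
  red-eyed long-winged: (1786 − 1786.5)² / 1786.5 = 0.0001
  red-eyed dumpy-winged: (571 − 595.5)² / 595.5 = 1.0080
  sepia-eyed long-winged: (630 − 595.5)² / 595.5 = 1.9987
  sepia-eyed dumpy-winged: (189 − 198.5)² / 198.5 = 0.4547
χ² = 0.0001 + 1.0080 + 1.9987 + 0.4547 = 3.4615 ≈ 3.462

3.462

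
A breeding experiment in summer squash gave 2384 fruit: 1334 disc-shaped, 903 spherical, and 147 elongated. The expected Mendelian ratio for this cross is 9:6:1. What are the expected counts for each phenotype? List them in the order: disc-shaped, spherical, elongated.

1341, 894, 149

The 9:6:1 ratio has 16 parts, so with N = 2384 the expected counts are:
  disc-shaped: 2384 × 9/16 = 1341
  spherical: 2384 × 6/16 = 894
  elongated: 2384 × 1/16 = 149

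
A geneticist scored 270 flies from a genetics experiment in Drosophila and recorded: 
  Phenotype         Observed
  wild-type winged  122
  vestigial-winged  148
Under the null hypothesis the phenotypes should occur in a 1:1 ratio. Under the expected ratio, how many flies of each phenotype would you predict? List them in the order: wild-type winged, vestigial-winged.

135, 135

Total ratio parts = 2. Expected numbers out of 270:
  wild-type winged: 270 × 1/2 = 135
  vestigial-winged: 270 × 1/2 = 135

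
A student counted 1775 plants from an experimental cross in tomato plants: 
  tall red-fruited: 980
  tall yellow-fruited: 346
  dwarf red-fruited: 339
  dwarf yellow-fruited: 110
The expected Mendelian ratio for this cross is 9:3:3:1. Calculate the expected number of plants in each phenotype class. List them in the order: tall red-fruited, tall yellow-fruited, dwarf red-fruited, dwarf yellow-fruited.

998.4375, 332.8125, 332.8125, 110.9375

The 9:3:3:1 ratio has 16 parts, so with N = 1775 the expected counts are:
  tall red-fruited: 1775 × 9/16 = 998.4375
  tall yellow-fruited: 1775 × 3/16 = 332.8125
  dwarf red-fruited: 1775 × 3/16 = 332.8125
  dwarf yellow-fruited: 1775 × 1/16 = 110.9375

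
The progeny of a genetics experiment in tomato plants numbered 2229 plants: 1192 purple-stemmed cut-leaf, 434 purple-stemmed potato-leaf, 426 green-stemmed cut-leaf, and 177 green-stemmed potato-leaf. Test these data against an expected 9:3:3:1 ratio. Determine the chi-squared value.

14.016

Expected counts for N = 2229 under a 9:3:3:1 ratio (total parts = 16):
  purple-stemmed cut-leaf: 2229 × 9/16 = 1253.8125
  purple-stemmed potato-leaf: 2229 × 3/16 = 417.9375
  green-stemmed cut-leaf: 2229 × 3/16 = 417.9375
  green-stemmed potato-leaf: 2229 × 1/16 = 139.3125
χ² = Σ (O − E)² / E
  purple-stemmed cut-leaf: (1192 − 1253.8125)² / 1253.8125 = 3.0473
  purple-stemmed potato-leaf: (434 − 417.9375)² / 417.9375 = 0.6173
  green-stemmed cut-leaf: (426 − 417.9375)² / 417.9375 = 0.1555
  green-stemmed potato-leaf: (177 − 139.3125)² / 139.3125 = 10.1954
χ² = 3.0473 + 0.6173 + 0.1555 + 10.1954 = 14.0155 ≈ 14.016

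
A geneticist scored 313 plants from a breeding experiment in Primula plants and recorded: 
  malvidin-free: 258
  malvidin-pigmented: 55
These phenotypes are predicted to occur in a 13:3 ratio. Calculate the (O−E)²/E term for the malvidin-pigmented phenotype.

Under the 13:3 hypothesis (Σ ratio = 16, N = 313):
  malvidin-free: 313 × 13/16 = 254.3125
  malvidin-pigmented: 313 × 3/16 = 58.6875
Contribution of malvidin-pigmented: (55 − 58.6875)² / 58.6875 = 0.2317

0.232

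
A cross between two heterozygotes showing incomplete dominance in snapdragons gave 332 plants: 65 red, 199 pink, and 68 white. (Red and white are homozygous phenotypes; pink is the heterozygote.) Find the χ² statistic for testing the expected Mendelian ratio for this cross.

With incomplete dominance, a heterozygote × heterozygote cross gives a 1:2:1 phenotypic ratio.
Under the 1:2:1 hypothesis (Σ ratio = 4, N = 332):
  red: 332 × 1/4 = 83
  pink: 332 × 2/4 = 166
  white: 332 × 1/4 = 83
χ² = Σ (O − E)² / E
  red: (65 − 83)² / 83 = 3.9036
  pink: (199 − 166)² / 166 = 6.5602
  white: (68 − 83)² / 83 = 2.7108
χ² = 3.9036 + 6.5602 + 2.7108 = 13.1746 ≈ 13.175

13.175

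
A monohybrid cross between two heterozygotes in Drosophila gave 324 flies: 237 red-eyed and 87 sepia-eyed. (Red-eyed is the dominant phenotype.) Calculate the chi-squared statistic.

For a monohybrid cross between heterozygotes with complete dominance, the expected phenotypic ratio is 3:1.
Under the 3:1 hypothesis (Σ ratio = 4, N = 324):
  red-eyed: 324 × 3/4 = 243
  sepia-eyed: 324 × 1/4 = 81
χ² = Σ (O − E)² / E
  red-eyed: (237 − 243)² / 243 = 0.1481
  sepia-eyed: (87 − 81)² / 81 = 0.4444
χ² = 0.1481 + 0.4444 = 0.5925 ≈ 0.593

0.593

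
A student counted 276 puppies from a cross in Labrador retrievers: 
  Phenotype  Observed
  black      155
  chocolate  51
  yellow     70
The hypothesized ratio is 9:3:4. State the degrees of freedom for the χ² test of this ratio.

A goodness-of-fit test with 3 phenotype classes has df = 3 − 1 = 2.

2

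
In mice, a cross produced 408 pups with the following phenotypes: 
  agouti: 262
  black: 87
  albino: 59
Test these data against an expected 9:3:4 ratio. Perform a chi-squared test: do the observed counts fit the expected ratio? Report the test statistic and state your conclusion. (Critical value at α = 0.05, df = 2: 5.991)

24.171; not consistent

The 9:3:4 ratio has 16 parts, so with N = 408 the expected counts are:
  agouti: 408 × 9/16 = 229.5
  black: 408 × 3/16 = 76.5
  albino: 408 × 4/16 = 102
χ² = Σ (O − E)² / E
  agouti: (262 − 229.5)² / 229.5 = 4.6024
  black: (87 − 76.5)² / 76.5 = 1.4412
  albino: (59 − 102)² / 102 = 18.1275
χ² = 4.6024 + 1.4412 + 18.1275 = 24.1711 ≈ 24.171
Degrees of freedom = 3 − 1 = 2; critical value at α = 0.05 is 5.991.
Since 24.171 > 5.991, we reject the null hypothesis — the data do not fit the 9:3:4 ratio.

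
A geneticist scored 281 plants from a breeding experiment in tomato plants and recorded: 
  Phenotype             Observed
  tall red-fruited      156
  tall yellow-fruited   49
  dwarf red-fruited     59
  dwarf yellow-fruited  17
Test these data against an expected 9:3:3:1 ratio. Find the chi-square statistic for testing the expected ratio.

1.059

Under the 9:3:3:1 hypothesis (Σ ratio = 16, N = 281):
  tall red-fruited: 281 × 9/16 = 158.0625
  tall yellow-fruited: 281 × 3/16 = 52.6875
  dwarf red-fruited: 281 × 3/16 = 52.6875
  dwarf yellow-fruited: 281 × 1/16 = 17.5625
χ² = Σ (O − E)² / E
  tall red-fruited: (156 − 158.0625)² / 158.0625 = 0.0269
  tall yellow-fruited: (49 − 52.6875)² / 52.6875 = 0.2581
  dwarf red-fruited: (59 − 52.6875)² / 52.6875 = 0.7563
  dwarf yellow-fruited: (17 − 17.5625)² / 17.5625 = 0.0180
χ² = 0.0269 + 0.2581 + 0.7563 + 0.0180 = 1.0593 ≈ 1.059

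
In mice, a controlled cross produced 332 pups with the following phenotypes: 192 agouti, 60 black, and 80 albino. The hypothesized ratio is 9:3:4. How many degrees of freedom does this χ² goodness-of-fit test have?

A goodness-of-fit test with 3 phenotype classes has df = 3 − 1 = 2.

2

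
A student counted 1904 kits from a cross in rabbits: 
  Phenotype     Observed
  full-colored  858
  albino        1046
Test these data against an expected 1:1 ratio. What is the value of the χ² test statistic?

Expected counts for N = 1904 under a 1:1 ratio (total parts = 2):
  full-colored: 1904 × 1/2 = 952
  albino: 1904 × 1/2 = 952
χ² = Σ (O − E)² / E
  full-colored: (858 − 952)² / 952 = 9.2815
  albino: (1046 − 952)² / 952 = 9.2815
χ² = 9.2815 + 9.2815 = 18.563

18.563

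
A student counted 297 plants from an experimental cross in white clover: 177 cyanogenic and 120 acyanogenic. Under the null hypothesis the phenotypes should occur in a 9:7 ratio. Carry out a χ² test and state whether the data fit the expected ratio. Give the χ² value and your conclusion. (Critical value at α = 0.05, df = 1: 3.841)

1.351; consistent

Total ratio parts = 16. Expected numbers out of 297:
  cyanogenic: 297 × 9/16 = 167.0625
  acyanogenic: 297 × 7/16 = 129.9375
χ² = Σ (O − E)² / E
  cyanogenic: (177 − 167.0625)² / 167.0625 = 0.5911
  acyanogenic: (120 − 129.9375)² / 129.9375 = 0.7600
χ² = 0.5911 + 0.7600 = 1.3511 ≈ 1.351
Degrees of freedom = 2 − 1 = 1; critical value at α = 0.05 is 3.841.
Since 1.351 < 3.841, we fail to reject the null hypothesis — the data are consistent with the 9:7 ratio.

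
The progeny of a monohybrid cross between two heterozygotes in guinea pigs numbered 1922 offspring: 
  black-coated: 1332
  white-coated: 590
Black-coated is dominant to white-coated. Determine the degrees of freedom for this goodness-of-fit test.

For a monohybrid cross between heterozygotes with complete dominance, the expected phenotypic ratio is 3:1.
A goodness-of-fit test with 2 phenotype classes has df = 2 − 1 = 1.

1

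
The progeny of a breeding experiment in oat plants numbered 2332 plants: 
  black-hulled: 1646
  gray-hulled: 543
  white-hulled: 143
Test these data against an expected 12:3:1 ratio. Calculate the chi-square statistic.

Total ratio parts = 16. Expected numbers out of 2332:
  black-hulled: 2332 × 12/16 = 1749
  gray-hulled: 2332 × 3/16 = 437.25
  white-hulled: 2332 × 1/16 = 145.75
χ² = Σ (O − E)² / E
  black-hulled: (1646 − 1749)² / 1749 = 6.0658
  gray-hulled: (543 − 437.25)² / 437.25 = 25.5759
  white-hulled: (143 − 145.75)² / 145.75 = 0.0519
χ² = 6.0658 + 25.5759 + 0.0519 = 31.6936 ≈ 31.694

31.694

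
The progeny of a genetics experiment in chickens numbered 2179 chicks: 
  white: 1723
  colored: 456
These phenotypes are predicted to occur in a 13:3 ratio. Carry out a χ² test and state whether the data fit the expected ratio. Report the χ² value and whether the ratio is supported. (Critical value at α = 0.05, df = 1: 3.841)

6.779; not consistent

Under the 13:3 hypothesis (Σ ratio = 16, N = 2179):
  white: 2179 × 13/16 = 1770.4375
  colored: 2179 × 3/16 = 408.5625
χ² = Σ (O − E)² / E
  white: (1723 − 1770.4375)² / 1770.4375 = 1.2711
  colored: (456 − 408.5625)² / 408.5625 = 5.5079
χ² = 1.2711 + 5.5079 = 6.779
Degrees of freedom = 2 − 1 = 1; critical value at α = 0.05 is 3.841.
Since 6.779 > 3.841, we reject the null hypothesis — the data do not fit the 13:3 ratio.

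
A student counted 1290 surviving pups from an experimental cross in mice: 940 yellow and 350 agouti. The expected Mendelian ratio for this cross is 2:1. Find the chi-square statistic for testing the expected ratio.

22.326

Expected counts for N = 1290 under a 2:1 ratio (total parts = 3):
  yellow: 1290 × 2/3 = 860
  agouti: 1290 × 1/3 = 430
χ² = Σ (O − E)² / E
  yellow: (940 − 860)² / 860 = 7.4419
  agouti: (350 − 430)² / 430 = 14.8837
χ² = 7.4419 + 14.8837 = 22.3256 ≈ 22.326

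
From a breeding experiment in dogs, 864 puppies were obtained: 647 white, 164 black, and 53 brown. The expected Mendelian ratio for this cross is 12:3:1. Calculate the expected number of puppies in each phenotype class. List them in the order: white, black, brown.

648, 162, 54

The 12:3:1 ratio has 16 parts, so with N = 864 the expected counts are:
  white: 864 × 12/16 = 648
  black: 864 × 3/16 = 162
  brown: 864 × 1/16 = 54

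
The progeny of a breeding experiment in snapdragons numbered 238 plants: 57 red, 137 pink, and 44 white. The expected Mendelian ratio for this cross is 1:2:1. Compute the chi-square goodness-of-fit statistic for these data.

6.866

The 1:2:1 ratio has 4 parts, so with N = 238 the expected counts are:
  red: 238 × 1/4 = 59.5
  pink: 238 × 2/4 = 119
  white: 238 × 1/4 = 59.5
χ² = Σ (O − E)² / E
  red: (57 − 59.5)² / 59.5 = 0.1050
  pink: (137 − 119)² / 119 = 2.7227
  white: (44 − 59.5)² / 59.5 = 4.0378
χ² = 0.1050 + 2.7227 + 4.0378 = 6.8655 ≈ 6.866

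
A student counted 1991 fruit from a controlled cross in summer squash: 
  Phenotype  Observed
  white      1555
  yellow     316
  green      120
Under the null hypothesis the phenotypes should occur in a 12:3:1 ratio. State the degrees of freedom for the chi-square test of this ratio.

2

A goodness-of-fit test with 3 phenotype classes has df = 3 − 1 = 2.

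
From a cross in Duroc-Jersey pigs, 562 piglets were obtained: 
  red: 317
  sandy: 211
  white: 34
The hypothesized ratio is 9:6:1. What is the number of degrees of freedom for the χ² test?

A goodness-of-fit test with 3 phenotype classes has df = 3 − 1 = 2.

2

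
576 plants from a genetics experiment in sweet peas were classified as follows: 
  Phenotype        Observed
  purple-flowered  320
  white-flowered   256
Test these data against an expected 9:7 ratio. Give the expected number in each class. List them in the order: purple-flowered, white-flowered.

324, 252

Expected counts for N = 576 under a 9:7 ratio (total parts = 16):
  purple-flowered: 576 × 9/16 = 324
  white-flowered: 576 × 7/16 = 252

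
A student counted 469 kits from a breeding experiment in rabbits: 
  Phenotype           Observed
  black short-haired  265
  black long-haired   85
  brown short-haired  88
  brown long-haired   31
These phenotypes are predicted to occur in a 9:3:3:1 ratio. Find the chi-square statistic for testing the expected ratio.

0.201

Expected counts for N = 469 under a 9:3:3:1 ratio (total parts = 16):
  black short-haired: 469 × 9/16 = 263.8125
  black long-haired: 469 × 3/16 = 87.9375
  brown short-haired: 469 × 3/16 = 87.9375
  brown long-haired: 469 × 1/16 = 29.3125
χ² = Σ (O − E)² / E
  black short-haired: (265 − 263.8125)² / 263.8125 = 0.0053
  black long-haired: (85 − 87.9375)² / 87.9375 = 0.0981
  brown short-haired: (88 − 87.9375)² / 87.9375 = 0.0000
  brown long-haired: (31 − 29.3125)² / 29.3125 = 0.0971
χ² = 0.0053 + 0.0981 + 0.0000 + 0.0971 = 0.2005 ≈ 0.201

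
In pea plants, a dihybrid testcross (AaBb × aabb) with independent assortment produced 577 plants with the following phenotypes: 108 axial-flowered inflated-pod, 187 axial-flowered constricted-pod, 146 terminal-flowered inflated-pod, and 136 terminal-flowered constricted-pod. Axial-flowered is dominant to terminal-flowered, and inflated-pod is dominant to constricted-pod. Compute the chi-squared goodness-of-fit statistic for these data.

A dihybrid testcross with independent assortment gives a 1:1:1:1 ratio.
The 1:1:1:1 ratio has 4 parts, so with N = 577 the expected counts are:
  axial-flowered inflated-pod: 577 × 1/4 = 144.25
  axial-flowered constricted-pod: 577 × 1/4 = 144.25
  terminal-flowered inflated-pod: 577 × 1/4 = 144.25
  terminal-flowered constricted-pod: 577 × 1/4 = 144.25
χ² = Σ (O − E)² / E
  axial-flowered inflated-pod: (108 − 144.25)² / 144.25 = 9.1096
  axial-flowered constricted-pod: (187 − 144.25)² / 144.25 = 12.6694
  terminal-flowered inflated-pod: (146 − 144.25)² / 144.25 = 0.0212
  terminal-flowered constricted-pod: (136 − 144.25)² / 144.25 = 0.4718
χ² = 9.1096 + 12.6694 + 0.0212 + 0.4718 = 22.272

22.272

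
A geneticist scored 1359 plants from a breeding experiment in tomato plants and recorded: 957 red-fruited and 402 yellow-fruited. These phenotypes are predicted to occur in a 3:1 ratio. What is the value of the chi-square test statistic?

The 3:1 ratio has 4 parts, so with N = 1359 the expected counts are:
  red-fruited: 1359 × 3/4 = 1019.25
  yellow-fruited: 1359 × 1/4 = 339.75
χ² = Σ (O − E)² / E
  red-fruited: (957 − 1019.25)² / 1019.25 = 3.8019
  yellow-fruited: (402 − 339.75)² / 339.75 = 11.4056
χ² = 3.8019 + 11.4056 = 15.2075 ≈ 15.208

15.208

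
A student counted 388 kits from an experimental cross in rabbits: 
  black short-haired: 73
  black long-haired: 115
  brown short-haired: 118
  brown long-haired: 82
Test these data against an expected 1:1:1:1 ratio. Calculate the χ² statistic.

The 1:1:1:1 ratio has 4 parts, so with N = 388 the expected counts are:
  black short-haired: 388 × 1/4 = 97
  black long-haired: 388 × 1/4 = 97
  brown short-haired: 388 × 1/4 = 97
  brown long-haired: 388 × 1/4 = 97
χ² = Σ (O − E)² / E
  black short-haired: (73 − 97)² / 97 = 5.9381
  black long-haired: (115 − 97)² / 97 = 3.3402
  brown short-haired: (118 − 97)² / 97 = 4.5464
  brown long-haired: (82 − 97)² / 97 = 2.3196
χ² = 5.9381 + 3.3402 + 4.5464 + 2.3196 = 16.1443 ≈ 16.144

16.144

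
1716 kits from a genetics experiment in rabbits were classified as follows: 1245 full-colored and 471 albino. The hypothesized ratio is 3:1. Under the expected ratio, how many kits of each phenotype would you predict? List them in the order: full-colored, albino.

Under the 3:1 hypothesis (Σ ratio = 4, N = 1716):
  full-colored: 1716 × 3/4 = 1287
  albino: 1716 × 1/4 = 429

1287, 429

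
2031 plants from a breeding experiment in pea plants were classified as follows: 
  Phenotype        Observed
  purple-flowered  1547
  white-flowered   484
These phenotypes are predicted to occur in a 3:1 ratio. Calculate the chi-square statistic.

Expected counts for N = 2031 under a 3:1 ratio (total parts = 4):
  purple-flowered: 2031 × 3/4 = 1523.25
  white-flowered: 2031 × 1/4 = 507.75
χ² = Σ (O − E)² / E
  purple-flowered: (1547 − 1523.25)² / 1523.25 = 0.3703
  white-flowered: (484 − 507.75)² / 507.75 = 1.1109
χ² = 0.3703 + 1.1109 = 1.4812 ≈ 1.481

1.481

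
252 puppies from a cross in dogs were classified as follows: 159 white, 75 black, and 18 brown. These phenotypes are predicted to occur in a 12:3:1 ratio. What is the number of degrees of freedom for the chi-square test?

2

A goodness-of-fit test with 3 phenotype classes has df = 3 − 1 = 2.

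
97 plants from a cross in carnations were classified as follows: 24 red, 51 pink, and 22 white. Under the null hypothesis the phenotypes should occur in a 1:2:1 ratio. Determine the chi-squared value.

0.340

Under the 1:2:1 hypothesis (Σ ratio = 4, N = 97):
  red: 97 × 1/4 = 24.25
  pink: 97 × 2/4 = 48.5
  white: 97 × 1/4 = 24.25
χ² = Σ (O − E)² / E
  red: (24 − 24.25)² / 24.25 = 0.0026
  pink: (51 − 48.5)² / 48.5 = 0.1289
  white: (22 − 24.25)² / 24.25 = 0.2088
χ² = 0.0026 + 0.1289 + 0.2088 = 0.3403 ≈ 0.340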